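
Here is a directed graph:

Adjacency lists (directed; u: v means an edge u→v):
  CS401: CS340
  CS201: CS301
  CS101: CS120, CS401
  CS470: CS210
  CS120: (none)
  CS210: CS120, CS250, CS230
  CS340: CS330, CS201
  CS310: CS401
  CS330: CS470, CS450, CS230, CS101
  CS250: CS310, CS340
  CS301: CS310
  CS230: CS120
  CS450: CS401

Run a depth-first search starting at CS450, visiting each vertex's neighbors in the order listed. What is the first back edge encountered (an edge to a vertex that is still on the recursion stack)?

DFS from CS450 (visiting each vertex's neighbors in the order listed); mark gray on enter, black on exit:
CS450 gray
  CS401 gray
    CS340 gray
      CS330 gray
        CS470 gray
          CS210 gray
            CS120 gray
            CS120 black
            CS250 gray
              CS310 gray
                CS310→CS401: CS401 is gray → back edge
First back edge: CS310 → CS401.

CS310->CS401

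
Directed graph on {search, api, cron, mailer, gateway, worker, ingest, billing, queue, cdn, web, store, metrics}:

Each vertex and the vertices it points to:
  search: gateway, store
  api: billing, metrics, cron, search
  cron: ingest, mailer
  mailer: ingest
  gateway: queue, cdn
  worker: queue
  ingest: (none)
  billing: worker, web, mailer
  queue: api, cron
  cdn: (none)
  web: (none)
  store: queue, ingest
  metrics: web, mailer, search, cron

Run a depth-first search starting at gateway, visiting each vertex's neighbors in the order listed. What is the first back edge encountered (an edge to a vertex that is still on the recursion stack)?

worker→queue

DFS from gateway (visiting each vertex's neighbors in the order listed); mark gray on enter, black on exit:
gateway gray
  queue gray
    api gray
      billing gray
        worker gray
          worker→queue: queue is gray → back edge
First back edge: worker → queue.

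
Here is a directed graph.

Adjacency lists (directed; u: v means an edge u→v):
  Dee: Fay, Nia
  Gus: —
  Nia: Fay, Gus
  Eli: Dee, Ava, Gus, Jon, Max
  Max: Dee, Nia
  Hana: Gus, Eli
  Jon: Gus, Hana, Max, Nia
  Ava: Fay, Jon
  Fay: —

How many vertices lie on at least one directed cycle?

4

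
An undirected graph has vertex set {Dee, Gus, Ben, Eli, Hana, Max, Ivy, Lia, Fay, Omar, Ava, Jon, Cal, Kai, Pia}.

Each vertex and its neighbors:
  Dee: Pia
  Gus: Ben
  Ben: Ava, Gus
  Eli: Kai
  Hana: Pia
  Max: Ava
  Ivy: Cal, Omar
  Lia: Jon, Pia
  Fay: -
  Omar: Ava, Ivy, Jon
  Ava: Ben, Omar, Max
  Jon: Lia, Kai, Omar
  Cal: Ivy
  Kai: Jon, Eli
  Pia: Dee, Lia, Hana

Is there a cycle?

No

DFS, tracking each vertex's parent; an edge to a visited non-parent vertex closes a cycle.
Start from Cal:
visit Cal (parent –)
  visit Ivy (parent Cal)
    Ivy–Cal: parent, skip
    visit Omar (parent Ivy)
      visit Ava (parent Omar)
        visit Ben (parent Ava)
          Ben–Ava: parent, skip
          visit Gus (parent Ben)
            Gus–Ben: parent, skip
        Ava–Omar: parent, skip
        visit Max (parent Ava)
          Max–Ava: parent, skip
      Omar–Ivy: parent, skip
      visit Jon (parent Omar)
        visit Lia (parent Jon)
          Lia–Jon: parent, skip
          visit Pia (parent Lia)
            visit Dee (parent Pia)
              Dee–Pia: parent, skip
            Pia–Lia: parent, skip
            visit Hana (parent Pia)
              Hana–Pia: parent, skip
        visit Kai (parent Jon)
          Kai–Jon: parent, skip
          visit Eli (parent Kai)
            Eli–Kai: parent, skip
        Jon–Omar: parent, skip
visit Fay (parent –)
No non-parent visited neighbor found — the graph is a forest.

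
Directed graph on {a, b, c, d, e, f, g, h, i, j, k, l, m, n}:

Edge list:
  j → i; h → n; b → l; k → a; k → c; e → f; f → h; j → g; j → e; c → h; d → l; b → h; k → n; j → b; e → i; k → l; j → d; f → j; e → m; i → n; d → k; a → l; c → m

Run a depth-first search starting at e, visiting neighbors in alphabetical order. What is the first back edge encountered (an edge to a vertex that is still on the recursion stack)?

DFS from e (visiting neighbors in alphabetical order); mark gray on enter, black on exit:
e gray
  f gray
    h gray
      n gray
      n black
    h black
    j gray
      b gray
        b→h: h black — skip
        l gray
        l black
      b black
      d gray
        k gray
          a gray
            a→l: l black — skip
          a black
          c gray
            c→h: h black — skip
            m gray
            m black
          c black
          k→l: l black — skip
          k→n: n black — skip
        k black
        d→l: l black — skip
      d black
      j→e: e is gray → back edge
First back edge: j → e.

j->e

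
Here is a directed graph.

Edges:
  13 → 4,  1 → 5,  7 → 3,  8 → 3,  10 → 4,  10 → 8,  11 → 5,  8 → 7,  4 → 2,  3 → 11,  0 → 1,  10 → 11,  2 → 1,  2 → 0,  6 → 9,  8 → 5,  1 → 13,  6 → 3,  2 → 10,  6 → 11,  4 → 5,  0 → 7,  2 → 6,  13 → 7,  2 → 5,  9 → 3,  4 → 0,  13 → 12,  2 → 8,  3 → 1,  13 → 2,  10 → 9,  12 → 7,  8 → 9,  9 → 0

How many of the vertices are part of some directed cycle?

A vertex is on a directed cycle iff it belongs to a strongly connected component of size ≥ 2 (or has a self-loop).
The vertices on cycles are {0, 1, 2, 3, 4, 6, 7, 8, 9, 10, 12, 13} — 12 in total.

12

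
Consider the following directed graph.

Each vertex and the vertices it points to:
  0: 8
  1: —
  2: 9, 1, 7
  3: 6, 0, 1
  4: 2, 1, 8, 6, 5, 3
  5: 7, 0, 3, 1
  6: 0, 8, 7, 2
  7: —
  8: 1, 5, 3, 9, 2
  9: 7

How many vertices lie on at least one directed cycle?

A vertex is on a directed cycle iff it belongs to a strongly connected component of size ≥ 2 (or has a self-loop).
The vertices on cycles are {0, 3, 5, 6, 8} — 5 in total.

5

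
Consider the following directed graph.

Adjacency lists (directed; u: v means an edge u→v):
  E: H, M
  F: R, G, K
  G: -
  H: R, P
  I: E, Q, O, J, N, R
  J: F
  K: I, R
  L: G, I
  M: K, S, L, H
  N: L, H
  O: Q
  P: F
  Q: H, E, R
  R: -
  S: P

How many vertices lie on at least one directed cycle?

A vertex is on a directed cycle iff it belongs to a strongly connected component of size ≥ 2 (or has a self-loop).
The vertices on cycles are {E, F, H, I, J, K, L, M, N, O, P, Q, S} — 13 in total.

13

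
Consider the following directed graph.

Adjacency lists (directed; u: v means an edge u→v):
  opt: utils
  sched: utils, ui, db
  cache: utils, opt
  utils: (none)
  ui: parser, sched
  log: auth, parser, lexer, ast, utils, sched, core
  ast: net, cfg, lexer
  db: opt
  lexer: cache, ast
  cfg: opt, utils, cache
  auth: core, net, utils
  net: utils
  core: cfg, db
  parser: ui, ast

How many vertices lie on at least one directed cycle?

A vertex is on a directed cycle iff it belongs to a strongly connected component of size ≥ 2 (or has a self-loop).
The vertices on cycles are {ui, ast, lexer, sched, parser} — 5 in total.

5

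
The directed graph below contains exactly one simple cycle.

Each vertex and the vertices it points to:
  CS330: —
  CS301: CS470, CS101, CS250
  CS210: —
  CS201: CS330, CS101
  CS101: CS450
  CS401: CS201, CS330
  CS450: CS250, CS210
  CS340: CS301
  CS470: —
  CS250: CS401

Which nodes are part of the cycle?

DFS with gray/black marking from CS101:
CS101 gray
  CS450 gray
    CS250 gray
      CS401 gray
        CS201 gray
          CS330 gray
          CS330 black
          CS201→CS101: CS101 is gray → back edge
Back edge closes the cycle CS101 → CS450 → CS250 → CS401 → CS201 → CS101; its vertices are {CS101, CS201, CS250, CS401, CS450}.

CS101, CS201, CS250, CS401, CS450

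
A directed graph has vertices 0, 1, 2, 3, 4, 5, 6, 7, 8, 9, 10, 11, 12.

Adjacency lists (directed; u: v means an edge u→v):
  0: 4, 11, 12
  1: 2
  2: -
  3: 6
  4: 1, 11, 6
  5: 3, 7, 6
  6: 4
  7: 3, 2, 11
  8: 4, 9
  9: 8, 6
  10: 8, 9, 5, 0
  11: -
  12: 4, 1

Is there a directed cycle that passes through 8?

8 is on a cycle iff 8 can reach itself via ≥1 edge.
8 → 9 → 8 — yes.

Yes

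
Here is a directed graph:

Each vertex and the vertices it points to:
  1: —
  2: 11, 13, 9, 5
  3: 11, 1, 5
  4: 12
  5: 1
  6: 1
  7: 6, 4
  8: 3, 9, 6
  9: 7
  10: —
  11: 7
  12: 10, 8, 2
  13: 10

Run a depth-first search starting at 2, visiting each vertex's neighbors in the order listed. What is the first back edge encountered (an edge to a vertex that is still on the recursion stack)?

3→11

DFS from 2 (visiting each vertex's neighbors in the order listed); mark gray on enter, black on exit:
2 gray
  11 gray
    7 gray
      6 gray
        1 gray
        1 black
      6 black
      4 gray
        12 gray
          10 gray
          10 black
          8 gray
            3 gray
              3→11: 11 is gray → back edge
First back edge: 3 → 11.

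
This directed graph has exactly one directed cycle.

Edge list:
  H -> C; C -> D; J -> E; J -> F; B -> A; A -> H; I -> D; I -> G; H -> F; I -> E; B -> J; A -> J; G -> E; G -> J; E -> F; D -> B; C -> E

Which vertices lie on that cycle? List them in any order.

DFS with gray/black marking from D:
D gray
  B gray
    A gray
      J gray
        F gray
        F black
        E gray
          E→F: F black — skip
        E black
      J black
      H gray
        H→F: F black — skip
        C gray
          C→D: D is gray → back edge
Back edge closes the cycle D → B → A → H → C → D; its vertices are {A, B, C, D, H}.

A, B, C, D, H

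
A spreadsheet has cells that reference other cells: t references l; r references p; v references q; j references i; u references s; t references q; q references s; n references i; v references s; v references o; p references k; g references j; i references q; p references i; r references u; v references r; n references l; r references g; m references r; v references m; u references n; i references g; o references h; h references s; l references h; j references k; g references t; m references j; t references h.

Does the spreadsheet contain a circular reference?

DFS with white/gray/black marking, starting from p:
p gray
  i gray
    g gray
      t gray
        q gray
          s gray
          s black
        q black
        l gray
          h gray
            h→s: s black — skip
          h black
        l black
        t→h: h black — skip
      t black
      j gray
        k gray
        k black
        j→i: i is gray → back edge
Back edge found, so a cycle exists: i → g → j → i.

Yes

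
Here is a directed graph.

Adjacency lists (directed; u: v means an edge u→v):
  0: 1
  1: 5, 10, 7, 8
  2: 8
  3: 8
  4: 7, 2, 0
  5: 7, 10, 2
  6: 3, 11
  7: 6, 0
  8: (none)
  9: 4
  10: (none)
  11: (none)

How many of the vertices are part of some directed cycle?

A vertex is on a directed cycle iff it belongs to a strongly connected component of size ≥ 2 (or has a self-loop).
The vertices on cycles are {0, 1, 5, 7} — 4 in total.

4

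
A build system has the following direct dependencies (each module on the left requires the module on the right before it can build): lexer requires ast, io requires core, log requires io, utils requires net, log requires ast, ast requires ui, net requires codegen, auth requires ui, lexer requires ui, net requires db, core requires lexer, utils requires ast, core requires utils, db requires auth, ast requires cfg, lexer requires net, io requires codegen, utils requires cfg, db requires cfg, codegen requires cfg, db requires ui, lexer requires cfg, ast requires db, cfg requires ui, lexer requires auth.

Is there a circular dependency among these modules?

DFS with white/gray/black marking, starting from auth:
auth gray
  ui gray
  ui black
auth black
ast gray
  cfg gray
    cfg→ui: ui black — skip
  cfg black
  db gray
    db→auth: auth black — skip
    db→ui: ui black — skip
    db→cfg: cfg black — skip
  db black
  ast→ui: ui black — skip
ast black
lexer gray
  net gray
    codegen gray
      codegen→cfg: cfg black — skip
    codegen black
    net→db: db black — skip
  net black
  lexer→ast: ast black — skip
  lexer→ui: ui black — skip
  lexer→auth: auth black — skip
  lexer→cfg: cfg black — skip
lexer black
core gray
  core→lexer: lexer black — skip
  utils gray
    utils→cfg: cfg black — skip
    utils→ast: ast black — skip
    utils→net: net black — skip
  utils black
core black
io gray
  io→core: core black — skip
  io→codegen: codegen black — skip
io black
log gray
  log→io: io black — skip
  log→ast: ast black — skip
log black
Every edge goes to a white or black vertex — no back edge, so the graph is acyclic.

No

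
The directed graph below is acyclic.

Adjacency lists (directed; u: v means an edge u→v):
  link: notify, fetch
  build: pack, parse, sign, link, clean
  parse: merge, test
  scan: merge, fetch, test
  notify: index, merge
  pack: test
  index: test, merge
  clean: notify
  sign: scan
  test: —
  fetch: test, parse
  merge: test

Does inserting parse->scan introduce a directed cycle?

Adding parse→scan creates a cycle iff scan can already reach parse.
Path from scan: scan → fetch → parse.
So scan → … → parse → scan is a cycle.

Yes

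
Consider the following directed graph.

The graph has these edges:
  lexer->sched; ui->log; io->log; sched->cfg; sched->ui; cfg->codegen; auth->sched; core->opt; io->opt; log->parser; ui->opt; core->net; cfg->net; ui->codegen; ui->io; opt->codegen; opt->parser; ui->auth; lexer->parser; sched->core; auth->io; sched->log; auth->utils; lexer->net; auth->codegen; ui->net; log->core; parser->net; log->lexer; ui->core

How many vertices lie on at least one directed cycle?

6

A vertex is on a directed cycle iff it belongs to a strongly connected component of size ≥ 2 (or has a self-loop).
The vertices on cycles are {io, ui, log, auth, lexer, sched} — 6 in total.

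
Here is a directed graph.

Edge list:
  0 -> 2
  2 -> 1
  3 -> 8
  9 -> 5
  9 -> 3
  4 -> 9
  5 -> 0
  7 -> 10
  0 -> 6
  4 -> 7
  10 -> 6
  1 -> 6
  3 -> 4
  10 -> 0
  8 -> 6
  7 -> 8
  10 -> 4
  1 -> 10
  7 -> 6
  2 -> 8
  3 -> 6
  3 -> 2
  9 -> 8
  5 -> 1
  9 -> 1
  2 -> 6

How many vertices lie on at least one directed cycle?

9

A vertex is on a directed cycle iff it belongs to a strongly connected component of size ≥ 2 (or has a self-loop).
The vertices on cycles are {0, 1, 2, 3, 4, 5, 7, 9, 10} — 9 in total.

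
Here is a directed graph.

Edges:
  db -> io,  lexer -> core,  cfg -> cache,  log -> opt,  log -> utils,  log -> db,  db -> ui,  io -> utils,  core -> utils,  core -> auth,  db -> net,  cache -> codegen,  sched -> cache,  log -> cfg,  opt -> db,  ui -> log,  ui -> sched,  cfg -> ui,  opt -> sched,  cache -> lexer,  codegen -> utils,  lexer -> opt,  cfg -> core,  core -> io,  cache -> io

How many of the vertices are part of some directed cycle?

8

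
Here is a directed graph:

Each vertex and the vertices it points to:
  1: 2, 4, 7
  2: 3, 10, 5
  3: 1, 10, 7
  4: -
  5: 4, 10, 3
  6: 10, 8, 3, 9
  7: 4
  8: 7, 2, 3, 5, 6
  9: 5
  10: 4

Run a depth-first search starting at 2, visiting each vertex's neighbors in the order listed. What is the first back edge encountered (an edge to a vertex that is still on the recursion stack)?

1→2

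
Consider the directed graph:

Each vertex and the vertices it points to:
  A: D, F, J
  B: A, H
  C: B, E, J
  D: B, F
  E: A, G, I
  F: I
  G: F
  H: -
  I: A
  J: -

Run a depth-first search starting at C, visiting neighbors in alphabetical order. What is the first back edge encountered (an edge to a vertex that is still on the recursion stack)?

DFS from C (visiting neighbors in alphabetical order); mark gray on enter, black on exit:
C gray
  B gray
    A gray
      D gray
        D→B: B is gray → back edge
First back edge: D → B.

D→B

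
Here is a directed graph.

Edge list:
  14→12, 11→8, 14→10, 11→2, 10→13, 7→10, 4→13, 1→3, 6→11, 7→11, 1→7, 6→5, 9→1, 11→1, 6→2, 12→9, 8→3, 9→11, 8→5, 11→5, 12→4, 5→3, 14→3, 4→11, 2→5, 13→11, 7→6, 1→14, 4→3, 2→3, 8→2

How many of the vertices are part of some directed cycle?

10

A vertex is on a directed cycle iff it belongs to a strongly connected component of size ≥ 2 (or has a self-loop).
The vertices on cycles are {1, 4, 6, 7, 9, 10, 11, 12, 13, 14} — 10 in total.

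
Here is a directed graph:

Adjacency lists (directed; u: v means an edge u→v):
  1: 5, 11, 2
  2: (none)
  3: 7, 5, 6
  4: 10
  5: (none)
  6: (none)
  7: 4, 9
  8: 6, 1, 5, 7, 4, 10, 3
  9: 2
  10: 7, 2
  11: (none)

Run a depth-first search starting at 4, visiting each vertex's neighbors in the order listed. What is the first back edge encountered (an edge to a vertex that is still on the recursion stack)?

DFS from 4 (visiting each vertex's neighbors in the order listed); mark gray on enter, black on exit:
4 gray
  10 gray
    7 gray
      7→4: 4 is gray → back edge
First back edge: 7 → 4.

7→4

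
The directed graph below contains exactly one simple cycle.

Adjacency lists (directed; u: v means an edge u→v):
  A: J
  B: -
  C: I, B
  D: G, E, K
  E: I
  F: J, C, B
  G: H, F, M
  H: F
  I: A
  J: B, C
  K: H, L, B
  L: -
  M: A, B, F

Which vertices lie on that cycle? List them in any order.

A, C, I, J

DFS with gray/black marking from I:
I gray
  A gray
    J gray
      B gray
      B black
      C gray
        C→I: I is gray → back edge
Back edge closes the cycle I → A → J → C → I; its vertices are {A, C, I, J}.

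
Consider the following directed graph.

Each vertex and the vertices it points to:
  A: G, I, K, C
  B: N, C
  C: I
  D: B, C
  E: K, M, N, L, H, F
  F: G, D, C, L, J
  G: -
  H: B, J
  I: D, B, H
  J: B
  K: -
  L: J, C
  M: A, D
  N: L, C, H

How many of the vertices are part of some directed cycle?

A vertex is on a directed cycle iff it belongs to a strongly connected component of size ≥ 2 (or has a self-loop).
The vertices on cycles are {B, C, D, H, I, J, L, N} — 8 in total.

8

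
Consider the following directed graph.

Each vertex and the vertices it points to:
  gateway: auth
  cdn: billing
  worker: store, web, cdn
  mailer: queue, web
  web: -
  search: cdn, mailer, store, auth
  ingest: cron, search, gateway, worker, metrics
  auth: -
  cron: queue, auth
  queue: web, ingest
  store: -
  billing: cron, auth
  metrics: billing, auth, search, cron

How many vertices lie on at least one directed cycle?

9

A vertex is on a directed cycle iff it belongs to a strongly connected component of size ≥ 2 (or has a self-loop).
The vertices on cycles are {cdn, cron, queue, ingest, mailer, search, worker, billing, metrics} — 9 in total.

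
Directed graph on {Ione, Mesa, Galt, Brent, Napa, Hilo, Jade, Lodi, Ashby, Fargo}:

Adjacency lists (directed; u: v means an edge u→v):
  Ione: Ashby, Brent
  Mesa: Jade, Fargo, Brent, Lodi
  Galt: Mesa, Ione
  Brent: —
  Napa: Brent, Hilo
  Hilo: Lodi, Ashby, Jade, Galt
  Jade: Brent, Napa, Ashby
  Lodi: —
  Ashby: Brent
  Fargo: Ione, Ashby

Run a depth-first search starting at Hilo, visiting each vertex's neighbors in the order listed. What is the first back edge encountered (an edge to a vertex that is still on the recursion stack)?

DFS from Hilo (visiting each vertex's neighbors in the order listed); mark gray on enter, black on exit:
Hilo gray
  Lodi gray
  Lodi black
  Ashby gray
    Brent gray
    Brent black
  Ashby black
  Jade gray
    Jade→Brent: Brent black — skip
    Napa gray
      Napa→Brent: Brent black — skip
      Napa→Hilo: Hilo is gray → back edge
First back edge: Napa → Hilo.

Napa→Hilo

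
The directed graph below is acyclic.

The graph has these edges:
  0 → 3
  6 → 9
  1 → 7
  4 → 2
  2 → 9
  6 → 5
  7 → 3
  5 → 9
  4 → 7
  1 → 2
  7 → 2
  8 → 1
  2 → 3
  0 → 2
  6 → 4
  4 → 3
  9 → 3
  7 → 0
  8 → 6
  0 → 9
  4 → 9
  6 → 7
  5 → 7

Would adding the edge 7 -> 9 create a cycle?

No

Adding 7→9 creates a cycle iff 9 can already reach 7.
Explore from 9: no path reaches 7. The graph stays acyclic.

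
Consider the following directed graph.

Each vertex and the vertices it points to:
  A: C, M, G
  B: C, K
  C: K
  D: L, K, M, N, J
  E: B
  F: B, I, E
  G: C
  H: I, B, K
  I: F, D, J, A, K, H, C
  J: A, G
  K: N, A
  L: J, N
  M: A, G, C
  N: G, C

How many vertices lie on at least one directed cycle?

9

A vertex is on a directed cycle iff it belongs to a strongly connected component of size ≥ 2 (or has a self-loop).
The vertices on cycles are {A, C, F, G, H, I, K, M, N} — 9 in total.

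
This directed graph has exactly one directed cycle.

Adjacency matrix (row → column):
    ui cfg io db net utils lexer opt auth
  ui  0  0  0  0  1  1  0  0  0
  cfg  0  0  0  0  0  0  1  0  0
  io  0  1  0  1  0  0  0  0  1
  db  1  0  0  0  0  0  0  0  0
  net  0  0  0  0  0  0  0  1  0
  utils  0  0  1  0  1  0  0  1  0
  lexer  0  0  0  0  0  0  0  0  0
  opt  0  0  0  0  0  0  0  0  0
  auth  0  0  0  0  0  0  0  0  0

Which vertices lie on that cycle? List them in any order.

DFS with gray/black marking from utils:
utils gray
  net gray
    opt gray
    opt black
  net black
  io gray
    auth gray
    auth black
    cfg gray
      lexer gray
      lexer black
    cfg black
    db gray
      ui gray
        ui→net: net black — skip
        ui→utils: utils is gray → back edge
Back edge closes the cycle utils → io → db → ui → utils; its vertices are {db, io, ui, utils}.

db, io, ui, utils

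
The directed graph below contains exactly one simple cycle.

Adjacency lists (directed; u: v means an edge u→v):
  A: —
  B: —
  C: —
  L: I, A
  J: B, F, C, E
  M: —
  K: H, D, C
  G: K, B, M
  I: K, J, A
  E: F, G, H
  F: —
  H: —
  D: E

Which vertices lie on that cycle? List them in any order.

DFS with gray/black marking from E:
E gray
  F gray
  F black
  G gray
    K gray
      H gray
      H black
      D gray
        D→E: E is gray → back edge
Back edge closes the cycle E → G → K → D → E; its vertices are {D, E, G, K}.

D, E, G, K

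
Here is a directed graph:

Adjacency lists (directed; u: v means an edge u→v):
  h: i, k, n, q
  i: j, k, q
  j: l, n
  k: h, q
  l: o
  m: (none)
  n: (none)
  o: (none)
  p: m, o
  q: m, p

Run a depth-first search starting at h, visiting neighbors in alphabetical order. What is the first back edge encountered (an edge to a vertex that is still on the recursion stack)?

k→h

DFS from h (visiting neighbors in alphabetical order); mark gray on enter, black on exit:
h gray
  i gray
    j gray
      l gray
        o gray
        o black
      l black
      n gray
      n black
    j black
    k gray
      k→h: h is gray → back edge
First back edge: k → h.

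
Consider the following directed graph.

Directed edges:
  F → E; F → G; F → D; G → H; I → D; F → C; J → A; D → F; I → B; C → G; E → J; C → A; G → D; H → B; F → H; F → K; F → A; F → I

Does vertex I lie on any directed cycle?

I is on a cycle iff I can reach itself via ≥1 edge.
I → D → F → I — yes.

Yes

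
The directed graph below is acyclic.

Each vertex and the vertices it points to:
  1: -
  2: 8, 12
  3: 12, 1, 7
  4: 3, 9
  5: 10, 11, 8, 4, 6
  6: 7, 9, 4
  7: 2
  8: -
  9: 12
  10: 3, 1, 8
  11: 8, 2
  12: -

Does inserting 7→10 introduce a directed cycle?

Yes

Adding 7→10 creates a cycle iff 10 can already reach 7.
Path from 10: 10 → 3 → 7.
So 10 → … → 7 → 10 is a cycle.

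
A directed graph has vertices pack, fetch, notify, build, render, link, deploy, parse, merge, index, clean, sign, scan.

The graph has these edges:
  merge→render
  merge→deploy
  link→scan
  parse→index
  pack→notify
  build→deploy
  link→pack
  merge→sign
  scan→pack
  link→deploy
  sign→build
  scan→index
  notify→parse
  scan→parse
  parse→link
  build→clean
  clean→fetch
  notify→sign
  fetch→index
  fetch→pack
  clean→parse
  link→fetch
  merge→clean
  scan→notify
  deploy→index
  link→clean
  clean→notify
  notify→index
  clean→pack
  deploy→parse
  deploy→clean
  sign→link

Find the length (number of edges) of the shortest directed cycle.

For each vertex v, BFS finds the shortest path from v back to v.
The shortest such closed walk is link → deploy → parse → link, length 3.

3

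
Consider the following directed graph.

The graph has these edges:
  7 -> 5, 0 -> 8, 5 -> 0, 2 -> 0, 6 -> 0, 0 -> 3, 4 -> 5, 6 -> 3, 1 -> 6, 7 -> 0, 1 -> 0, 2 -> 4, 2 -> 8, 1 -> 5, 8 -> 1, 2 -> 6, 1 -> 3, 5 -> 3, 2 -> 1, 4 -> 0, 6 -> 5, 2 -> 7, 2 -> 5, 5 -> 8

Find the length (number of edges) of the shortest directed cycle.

3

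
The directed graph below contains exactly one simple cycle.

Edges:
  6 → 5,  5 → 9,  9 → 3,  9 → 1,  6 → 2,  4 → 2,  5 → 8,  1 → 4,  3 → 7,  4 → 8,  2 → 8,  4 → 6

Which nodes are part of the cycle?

1, 4, 5, 6, 9

DFS with gray/black marking from 9:
9 gray
  3 gray
    7 gray
    7 black
  3 black
  1 gray
    4 gray
      6 gray
        2 gray
          8 gray
          8 black
        2 black
        5 gray
          5→9: 9 is gray → back edge
Back edge closes the cycle 9 → 1 → 4 → 6 → 5 → 9; its vertices are {1, 4, 5, 6, 9}.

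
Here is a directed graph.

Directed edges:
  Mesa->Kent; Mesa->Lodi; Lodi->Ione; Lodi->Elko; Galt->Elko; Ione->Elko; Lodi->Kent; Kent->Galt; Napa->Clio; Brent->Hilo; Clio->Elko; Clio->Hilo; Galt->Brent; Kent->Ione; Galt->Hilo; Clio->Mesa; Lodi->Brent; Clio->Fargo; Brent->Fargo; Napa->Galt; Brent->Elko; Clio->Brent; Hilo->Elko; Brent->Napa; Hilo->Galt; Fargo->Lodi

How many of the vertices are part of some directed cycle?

9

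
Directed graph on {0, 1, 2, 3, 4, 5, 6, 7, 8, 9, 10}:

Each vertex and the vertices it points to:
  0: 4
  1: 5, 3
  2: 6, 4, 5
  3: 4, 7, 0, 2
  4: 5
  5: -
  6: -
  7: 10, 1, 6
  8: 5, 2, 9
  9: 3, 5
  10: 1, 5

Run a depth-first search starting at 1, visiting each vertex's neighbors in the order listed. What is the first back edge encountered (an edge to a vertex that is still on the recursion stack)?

DFS from 1 (visiting each vertex's neighbors in the order listed); mark gray on enter, black on exit:
1 gray
  5 gray
  5 black
  3 gray
    4 gray
      4→5: 5 black — skip
    4 black
    7 gray
      10 gray
        10→1: 1 is gray → back edge
First back edge: 10 → 1.

10->1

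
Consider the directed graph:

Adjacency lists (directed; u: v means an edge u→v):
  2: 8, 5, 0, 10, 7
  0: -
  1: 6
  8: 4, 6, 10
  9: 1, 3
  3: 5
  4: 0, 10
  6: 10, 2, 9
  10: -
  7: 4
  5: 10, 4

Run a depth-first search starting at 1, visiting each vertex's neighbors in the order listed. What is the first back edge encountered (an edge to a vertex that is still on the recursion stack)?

8->6

DFS from 1 (visiting each vertex's neighbors in the order listed); mark gray on enter, black on exit:
1 gray
  6 gray
    10 gray
    10 black
    2 gray
      8 gray
        4 gray
          0 gray
          0 black
          4→10: 10 black — skip
        4 black
        8→6: 6 is gray → back edge
First back edge: 8 → 6.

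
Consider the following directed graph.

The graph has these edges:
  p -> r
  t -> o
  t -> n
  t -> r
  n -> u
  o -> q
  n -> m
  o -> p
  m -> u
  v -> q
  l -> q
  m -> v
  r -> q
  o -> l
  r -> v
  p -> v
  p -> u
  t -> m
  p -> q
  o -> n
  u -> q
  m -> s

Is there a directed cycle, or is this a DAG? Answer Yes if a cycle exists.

No

DFS with white/gray/black marking, starting from p:
p gray
  q gray
  q black
  v gray
    v→q: q black — skip
  v black
  u gray
    u→q: q black — skip
  u black
  r gray
    r→q: q black — skip
    r→v: v black — skip
  r black
p black
l gray
  l→q: q black — skip
l black
m gray
  m→u: u black — skip
  m→v: v black — skip
  s gray
  s black
m black
n gray
  n→m: m black — skip
  n→u: u black — skip
n black
o gray
  o→l: l black — skip
  o→q: q black — skip
  o→n: n black — skip
  o→p: p black — skip
o black
t gray
  t→o: o black — skip
  t→n: n black — skip
  t→r: r black — skip
  t→m: m black — skip
t black
Every edge goes to a white or black vertex — no back edge, so the graph is acyclic.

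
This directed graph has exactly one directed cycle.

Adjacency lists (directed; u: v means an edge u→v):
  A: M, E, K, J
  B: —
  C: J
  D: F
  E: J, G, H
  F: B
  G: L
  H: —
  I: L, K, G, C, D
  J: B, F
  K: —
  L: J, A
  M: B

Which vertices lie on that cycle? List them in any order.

DFS with gray/black marking from L:
L gray
  J gray
    B gray
    B black
    F gray
      F→B: B black — skip
    F black
  J black
  A gray
    M gray
      M→B: B black — skip
    M black
    E gray
      E→J: J black — skip
      G gray
        G→L: L is gray → back edge
Back edge closes the cycle L → A → E → G → L; its vertices are {A, E, G, L}.

A, E, G, L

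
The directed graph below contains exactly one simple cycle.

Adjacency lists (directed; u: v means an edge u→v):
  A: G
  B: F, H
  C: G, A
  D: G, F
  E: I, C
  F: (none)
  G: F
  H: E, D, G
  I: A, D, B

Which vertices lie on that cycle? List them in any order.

B, E, H, I

DFS with gray/black marking from E:
E gray
  I gray
    A gray
      G gray
        F gray
        F black
      G black
    A black
    D gray
      D→G: G black — skip
      D→F: F black — skip
    D black
    B gray
      B→F: F black — skip
      H gray
        H→E: E is gray → back edge
Back edge closes the cycle E → I → B → H → E; its vertices are {B, E, H, I}.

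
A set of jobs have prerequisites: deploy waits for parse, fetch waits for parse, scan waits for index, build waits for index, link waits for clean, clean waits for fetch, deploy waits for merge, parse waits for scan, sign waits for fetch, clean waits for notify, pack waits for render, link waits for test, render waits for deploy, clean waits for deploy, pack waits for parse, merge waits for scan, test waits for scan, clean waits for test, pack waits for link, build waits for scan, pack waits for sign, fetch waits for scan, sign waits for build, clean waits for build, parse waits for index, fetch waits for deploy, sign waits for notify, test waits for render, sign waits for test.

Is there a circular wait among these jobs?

No

DFS with white/gray/black marking, starting from index:
index gray
index black
scan gray
  scan→index: index black — skip
scan black
parse gray
  parse→scan: scan black — skip
  parse→index: index black — skip
parse black
render gray
  deploy gray
    deploy→parse: parse black — skip
    merge gray
      merge→scan: scan black — skip
    merge black
  deploy black
render black
test gray
  test→render: render black — skip
  test→scan: scan black — skip
test black
pack gray
  link gray
    clean gray
      fetch gray
        fetch→deploy: deploy black — skip
        fetch→scan: scan black — skip
        fetch→parse: parse black — skip
      fetch black
      clean→test: test black — skip
      notify gray
      notify black
      build gray
        build→scan: scan black — skip
        build→index: index black — skip
      build black
      clean→deploy: deploy black — skip
    clean black
    link→test: test black — skip
  link black
  sign gray
    sign→notify: notify black — skip
    sign→build: build black — skip
    sign→test: test black — skip
    sign→fetch: fetch black — skip
  sign black
  pack→parse: parse black — skip
  pack→render: render black — skip
pack black
Every edge goes to a white or black vertex — no back edge, so the graph is acyclic.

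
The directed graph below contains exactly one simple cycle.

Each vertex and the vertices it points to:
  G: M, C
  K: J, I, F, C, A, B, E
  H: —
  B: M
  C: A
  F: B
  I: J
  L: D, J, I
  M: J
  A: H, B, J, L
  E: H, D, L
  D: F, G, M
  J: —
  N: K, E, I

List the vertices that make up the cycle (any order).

A, C, D, G, L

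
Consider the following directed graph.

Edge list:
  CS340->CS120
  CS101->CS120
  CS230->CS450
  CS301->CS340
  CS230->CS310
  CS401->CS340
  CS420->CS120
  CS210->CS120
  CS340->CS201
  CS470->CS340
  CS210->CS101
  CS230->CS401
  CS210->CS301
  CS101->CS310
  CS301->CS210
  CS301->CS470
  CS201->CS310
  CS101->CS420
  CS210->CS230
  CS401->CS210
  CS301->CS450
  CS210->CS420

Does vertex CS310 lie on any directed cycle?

CS310 lies on a cycle iff there is a path from CS310 back to itself.
Exploring from CS310, it never reaches itself; equivalently, its strongly connected component is a singleton.

No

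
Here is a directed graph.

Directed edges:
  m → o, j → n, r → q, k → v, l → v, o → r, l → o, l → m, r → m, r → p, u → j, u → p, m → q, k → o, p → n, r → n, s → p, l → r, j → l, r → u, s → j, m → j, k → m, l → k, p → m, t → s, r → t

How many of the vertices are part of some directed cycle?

10

A vertex is on a directed cycle iff it belongs to a strongly connected component of size ≥ 2 (or has a self-loop).
The vertices on cycles are {j, k, l, m, o, p, r, s, t, u} — 10 in total.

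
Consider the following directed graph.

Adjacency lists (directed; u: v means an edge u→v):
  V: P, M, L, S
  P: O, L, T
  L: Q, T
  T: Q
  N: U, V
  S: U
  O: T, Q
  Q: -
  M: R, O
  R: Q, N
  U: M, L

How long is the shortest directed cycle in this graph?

4

For each vertex v, BFS finds the shortest path from v back to v.
The shortest such closed walk is N → V → M → R → N, length 4.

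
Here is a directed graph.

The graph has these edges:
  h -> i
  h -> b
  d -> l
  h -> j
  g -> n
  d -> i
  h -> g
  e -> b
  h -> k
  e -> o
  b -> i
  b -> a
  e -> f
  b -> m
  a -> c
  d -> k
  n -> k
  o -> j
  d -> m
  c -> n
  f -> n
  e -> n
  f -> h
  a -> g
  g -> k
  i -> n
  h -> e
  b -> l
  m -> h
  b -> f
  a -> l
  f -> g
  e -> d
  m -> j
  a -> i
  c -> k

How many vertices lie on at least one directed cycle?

6

A vertex is on a directed cycle iff it belongs to a strongly connected component of size ≥ 2 (or has a self-loop).
The vertices on cycles are {b, d, e, f, h, m} — 6 in total.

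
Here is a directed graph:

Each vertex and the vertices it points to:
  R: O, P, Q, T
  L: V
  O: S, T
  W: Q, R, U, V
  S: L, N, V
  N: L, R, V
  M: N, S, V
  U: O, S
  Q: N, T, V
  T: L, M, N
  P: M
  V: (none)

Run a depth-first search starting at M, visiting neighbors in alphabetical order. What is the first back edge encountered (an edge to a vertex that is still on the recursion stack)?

S->N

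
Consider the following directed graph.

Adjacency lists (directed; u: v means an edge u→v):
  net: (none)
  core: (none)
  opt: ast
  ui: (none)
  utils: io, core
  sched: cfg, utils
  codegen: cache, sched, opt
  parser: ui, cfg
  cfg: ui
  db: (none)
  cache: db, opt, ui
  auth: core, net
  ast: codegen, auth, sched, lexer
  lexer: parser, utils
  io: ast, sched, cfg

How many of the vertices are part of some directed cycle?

A vertex is on a directed cycle iff it belongs to a strongly connected component of size ≥ 2 (or has a self-loop).
The vertices on cycles are {io, ast, opt, cache, lexer, sched, utils, codegen} — 8 in total.

8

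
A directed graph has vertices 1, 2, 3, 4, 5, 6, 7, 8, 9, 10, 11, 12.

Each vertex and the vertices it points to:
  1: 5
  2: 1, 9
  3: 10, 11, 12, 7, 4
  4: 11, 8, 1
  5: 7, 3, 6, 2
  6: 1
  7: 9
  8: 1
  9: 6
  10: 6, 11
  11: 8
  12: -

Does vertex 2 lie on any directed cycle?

2 is on a cycle iff 2 can reach itself via ≥1 edge.
2 → 1 → 5 → 2 — yes.

Yes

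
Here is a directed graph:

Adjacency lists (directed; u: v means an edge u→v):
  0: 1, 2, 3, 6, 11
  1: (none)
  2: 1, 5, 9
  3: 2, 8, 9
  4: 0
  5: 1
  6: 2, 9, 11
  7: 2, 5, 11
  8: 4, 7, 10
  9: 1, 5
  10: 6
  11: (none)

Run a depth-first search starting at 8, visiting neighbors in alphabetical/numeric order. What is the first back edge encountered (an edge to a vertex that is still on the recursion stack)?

3→8

DFS from 8 (visiting neighbors in alphabetical/numeric order); mark gray on enter, black on exit:
8 gray
  4 gray
    0 gray
      1 gray
      1 black
      2 gray
        2→1: 1 black — skip
        5 gray
          5→1: 1 black — skip
        5 black
        9 gray
          9→1: 1 black — skip
          9→5: 5 black — skip
        9 black
      2 black
      3 gray
        3→2: 2 black — skip
        3→8: 8 is gray → back edge
First back edge: 3 → 8.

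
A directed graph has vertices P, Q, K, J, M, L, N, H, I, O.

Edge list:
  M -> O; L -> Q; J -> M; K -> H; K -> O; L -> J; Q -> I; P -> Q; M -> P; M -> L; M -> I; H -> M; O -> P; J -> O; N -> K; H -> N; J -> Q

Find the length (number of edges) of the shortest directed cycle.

For each vertex v, BFS finds the shortest path from v back to v.
The shortest such closed walk is K → H → N → K, length 3.

3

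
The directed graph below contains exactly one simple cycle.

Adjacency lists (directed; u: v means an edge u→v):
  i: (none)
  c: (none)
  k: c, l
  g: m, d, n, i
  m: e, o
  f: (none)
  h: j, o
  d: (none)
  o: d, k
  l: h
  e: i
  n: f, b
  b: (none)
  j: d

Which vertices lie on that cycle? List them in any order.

DFS with gray/black marking from o:
o gray
  d gray
  d black
  k gray
    c gray
    c black
    l gray
      h gray
        j gray
          j→d: d black — skip
        j black
        h→o: o is gray → back edge
Back edge closes the cycle o → k → l → h → o; its vertices are {h, k, l, o}.

h, k, l, o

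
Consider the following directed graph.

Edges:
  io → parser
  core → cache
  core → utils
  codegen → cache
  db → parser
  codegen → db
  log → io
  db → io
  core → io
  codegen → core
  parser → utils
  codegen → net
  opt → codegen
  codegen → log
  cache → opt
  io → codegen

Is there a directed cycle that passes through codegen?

Yes

codegen is on a cycle iff codegen can reach itself via ≥1 edge.
codegen → core → io → codegen — yes.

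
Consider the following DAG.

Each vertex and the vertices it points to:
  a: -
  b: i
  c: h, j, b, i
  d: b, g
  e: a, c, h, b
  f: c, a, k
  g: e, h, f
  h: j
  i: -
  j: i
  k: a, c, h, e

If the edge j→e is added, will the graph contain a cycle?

Adding j→e creates a cycle iff e can already reach j.
Path from e: e → c → j.
So e → … → j → e is a cycle.

Yes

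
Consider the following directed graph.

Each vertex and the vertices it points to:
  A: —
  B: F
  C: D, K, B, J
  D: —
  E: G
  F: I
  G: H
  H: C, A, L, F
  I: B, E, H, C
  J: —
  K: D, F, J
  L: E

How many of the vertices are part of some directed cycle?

9

A vertex is on a directed cycle iff it belongs to a strongly connected component of size ≥ 2 (or has a self-loop).
The vertices on cycles are {B, C, E, F, G, H, I, K, L} — 9 in total.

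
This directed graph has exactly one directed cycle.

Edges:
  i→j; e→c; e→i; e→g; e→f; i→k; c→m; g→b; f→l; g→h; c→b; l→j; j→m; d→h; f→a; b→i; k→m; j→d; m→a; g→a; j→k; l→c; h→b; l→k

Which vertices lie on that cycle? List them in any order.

b, d, h, i, j

DFS with gray/black marking from i:
i gray
  k gray
    m gray
      a gray
      a black
    m black
  k black
  j gray
    d gray
      h gray
        b gray
          b→i: i is gray → back edge
Back edge closes the cycle i → j → d → h → b → i; its vertices are {b, d, h, i, j}.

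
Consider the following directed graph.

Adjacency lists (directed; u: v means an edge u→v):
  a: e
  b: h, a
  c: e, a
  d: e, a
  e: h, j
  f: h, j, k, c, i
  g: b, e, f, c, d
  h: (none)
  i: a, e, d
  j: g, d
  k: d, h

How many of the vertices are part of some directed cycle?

A vertex is on a directed cycle iff it belongs to a strongly connected component of size ≥ 2 (or has a self-loop).
The vertices on cycles are {a, b, c, d, e, f, g, i, j, k} — 10 in total.

10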